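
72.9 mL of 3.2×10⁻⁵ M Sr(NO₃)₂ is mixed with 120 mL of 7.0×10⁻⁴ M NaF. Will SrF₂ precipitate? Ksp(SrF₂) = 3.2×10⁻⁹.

No

After mixing, V = 72.9 mL + 120 mL = 192.9 mL.
[Sr²⁺] = (3.2×10⁻⁵)(72.9)/192.9 = 1.2×10⁻⁵ M
[F⁻] = (7.0×10⁻⁴)(120)/192.9 = 4.4×10⁻⁴ M
Q = [Sr²⁺][F⁻]^2 = 2.3×10⁻¹²
Since Q (2.3×10⁻¹²) is less than Ksp (3.2×10⁻⁹), no SrF₂ precipitates.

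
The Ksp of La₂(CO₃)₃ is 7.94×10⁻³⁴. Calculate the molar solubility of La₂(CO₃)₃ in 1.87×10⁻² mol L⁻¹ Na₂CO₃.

La₂(CO₃)₃(s) ⇌ 2 La³⁺(aq) + 3 CO₃²⁻(aq)
CO₃²⁻ is already present at 1.87×10⁻² mol L⁻¹. If s mol/L of La₂(CO₃)₃ dissolves, [La³⁺] = 2s while [CO₃²⁻] ≈ 1.87×10⁻² mol L⁻¹.
Ksp = [La³⁺]^2[CO₃²⁻]^3 = (2s)^2(1.87×10⁻²)^3
(2s)^2 = 7.94×10⁻³⁴ / (1.87×10⁻²)^3 = 1.21×10⁻²⁸
s = 5.51×10⁻¹⁵ mol L⁻¹

5.51×10⁻¹⁵ M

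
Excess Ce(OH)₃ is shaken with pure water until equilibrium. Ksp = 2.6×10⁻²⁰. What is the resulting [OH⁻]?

1.7×10⁻⁵ M

Ce(OH)₃(s) ⇌ Ce³⁺(aq) + 3 OH⁻(aq)
For each mole of Ce(OH)₃ that dissolves per liter, [Ce³⁺] = s and [OH⁻] = 3s; let s denote this solubility.
Ksp = [Ce³⁺][OH⁻]^3 = s · (3s)^3 = 27s^4 = 2.6×10⁻²⁰
s = 5.6×10⁻⁶ M
[OH⁻] = 3s = 1.7×10⁻⁵ M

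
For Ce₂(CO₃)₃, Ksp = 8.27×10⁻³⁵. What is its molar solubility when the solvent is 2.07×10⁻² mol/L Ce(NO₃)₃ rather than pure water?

1.93×10⁻¹¹ M

Ce₂(CO₃)₃(s) ⇌ 2 Ce³⁺(aq) + 3 CO₃²⁻(aq)
The solution already contains Ce³⁺ at 2.07×10⁻² mol/L. Let s be the molar solubility of Ce₂(CO₃)₃.
[Ce³⁺] ≈ 2.07×10⁻² mol/L (common ion dominates); [CO₃²⁻] = 3s.
Ksp = [Ce³⁺]^2[CO₃²⁻]^3 = (2.07×10⁻²)^2(3s)^3
(3s)^3 = 8.27×10⁻³⁵ / (2.07×10⁻²)^2 = 1.93×10⁻³¹
s = 1.93×10⁻¹¹ mol/L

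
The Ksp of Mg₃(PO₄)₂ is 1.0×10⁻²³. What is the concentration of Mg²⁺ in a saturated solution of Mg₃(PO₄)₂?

Mg₃(PO₄)₂(s) ⇌ 3 Mg²⁺(aq) + 2 PO₄³⁻(aq)
Call the molar solubility s, so that [Mg²⁺] = 3s and [PO₄³⁻] = 2s.
Ksp = [Mg²⁺]^3[PO₄³⁻]^2 = (3s)^3 · (2s)^2 = 108s^5 = 1.0×10⁻²³
s = 9.8×10⁻⁶ mol L⁻¹
[Mg²⁺] = 3s = 3.0×10⁻⁵ mol L⁻¹

3.0×10⁻⁵ M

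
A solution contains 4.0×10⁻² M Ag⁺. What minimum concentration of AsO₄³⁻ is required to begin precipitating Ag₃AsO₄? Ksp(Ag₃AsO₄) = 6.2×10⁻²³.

A salt starts to precipitate once the ion product Q reaches its Ksp.
Ag₃AsO₄(s) ⇌ 3 Ag⁺(aq) + AsO₄³⁻(aq)
Ksp = [Ag⁺]^3[AsO₄³⁻] = [AsO₄³⁻](4.0×10⁻²)^3
[AsO₄³⁻] = 6.2×10⁻²³ / (4.0×10⁻²)^3 = 9.7×10⁻¹⁹
[AsO₄³⁻] = 9.7×10⁻¹⁹ M

9.7×10⁻¹⁹ M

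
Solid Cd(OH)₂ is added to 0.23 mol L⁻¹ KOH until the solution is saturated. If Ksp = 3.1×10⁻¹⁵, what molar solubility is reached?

5.9×10⁻¹⁴ M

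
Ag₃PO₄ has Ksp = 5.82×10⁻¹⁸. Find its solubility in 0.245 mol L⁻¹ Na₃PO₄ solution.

9.58×10⁻⁷ M

Ag₃PO₄(s) ⇌ 3 Ag⁺(aq) + PO₄³⁻(aq)
PO₄³⁻ is already present at 0.245 mol L⁻¹. If s mol/L of Ag₃PO₄ dissolves, [Ag⁺] = 3s while [PO₄³⁻] ≈ 0.245 mol L⁻¹.
Ksp = [Ag⁺]^3[PO₄³⁻] = (3s)^3(0.245)
(3s)^3 = 5.82×10⁻¹⁸ / (0.245) = 2.38×10⁻¹⁷
s = 9.58×10⁻⁷ mol L⁻¹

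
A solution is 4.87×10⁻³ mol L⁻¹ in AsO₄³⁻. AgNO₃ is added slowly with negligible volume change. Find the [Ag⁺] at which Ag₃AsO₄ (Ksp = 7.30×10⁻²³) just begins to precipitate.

Precipitation begins when Q = Ksp.
Ag₃AsO₄(s) ⇌ 3 Ag⁺(aq) + AsO₄³⁻(aq)
Ksp = [Ag⁺]^3[AsO₄³⁻] = [Ag⁺]^3(4.87×10⁻³)
[Ag⁺]^3 = 7.30×10⁻²³ / (4.87×10⁻³) = 1.50×10⁻²⁰
[Ag⁺] = 2.47×10⁻⁷ mol L⁻¹

2.47×10⁻⁷ M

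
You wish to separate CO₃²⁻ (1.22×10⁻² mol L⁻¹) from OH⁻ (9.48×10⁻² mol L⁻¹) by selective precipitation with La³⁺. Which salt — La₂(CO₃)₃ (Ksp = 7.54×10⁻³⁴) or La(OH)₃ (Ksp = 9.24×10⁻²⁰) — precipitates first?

Precipitation of each salt begins when its ion product equals Ksp.
For La₂(CO₃)₃: [La³⁺] = (Ksp/[CO₃²⁻]^3)^(1/2) = 2.04×10⁻¹⁴ mol L⁻¹
For La(OH)₃: [La³⁺] = (Ksp/[OH⁻]^3) = 1.08×10⁻¹⁶ mol L⁻¹
Since La(OH)₃ needs less La³⁺ to reach saturation, it precipitates first.

La(OH)₃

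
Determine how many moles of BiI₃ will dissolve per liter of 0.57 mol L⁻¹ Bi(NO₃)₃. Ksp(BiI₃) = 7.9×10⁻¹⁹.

3.7×10⁻⁷ M

BiI₃(s) ⇌ Bi³⁺(aq) + 3 I⁻(aq)
Bi³⁺ is already present at 0.57 mol L⁻¹. If s mol/L of BiI₃ dissolves, [I⁻] = 3s while [Bi³⁺] ≈ 0.57 mol L⁻¹.
Ksp = [Bi³⁺][I⁻]^3 = (0.57)(3s)^3
(3s)^3 = 7.9×10⁻¹⁹ / (0.57) = 1.4×10⁻¹⁸
s = 3.7×10⁻⁷ mol L⁻¹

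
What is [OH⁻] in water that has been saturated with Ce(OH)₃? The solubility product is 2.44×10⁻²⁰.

Ce(OH)₃(s) ⇌ Ce³⁺(aq) + 3 OH⁻(aq)
For each mole of Ce(OH)₃ that dissolves per liter, [Ce³⁺] = s and [OH⁻] = 3s; let s denote this solubility.
Ksp = [Ce³⁺][OH⁻]^3 = s · (3s)^3 = 27s^4 = 2.44×10⁻²⁰
s = 5.48×10⁻⁶ mol/L
[OH⁻] = 3s = 1.64×10⁻⁵ mol/L

1.64×10⁻⁵ M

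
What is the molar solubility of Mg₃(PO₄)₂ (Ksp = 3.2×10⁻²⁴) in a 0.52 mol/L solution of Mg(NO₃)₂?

2.4×10⁻¹² M

Mg₃(PO₄)₂(s) ⇌ 3 Mg²⁺(aq) + 2 PO₄³⁻(aq)
With Mg²⁺ already at 0.52 mol/L and s small, take [Mg²⁺] ≈ 0.52 mol/L and [PO₄³⁻] = 2s.
Ksp = [Mg²⁺]^3[PO₄³⁻]^2 = (0.52)^3(2s)^2
(2s)^2 = 3.2×10⁻²⁴ / (0.52)^3 = 2.3×10⁻²³
s = 2.4×10⁻¹² mol/L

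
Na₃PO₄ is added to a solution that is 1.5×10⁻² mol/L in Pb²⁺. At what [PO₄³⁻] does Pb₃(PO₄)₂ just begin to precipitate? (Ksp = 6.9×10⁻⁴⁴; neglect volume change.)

1.4×10⁻¹⁹ M

Precipitation of each salt begins when its ion product equals Ksp.
Pb₃(PO₄)₂(s) ⇌ 3 Pb²⁺(aq) + 2 PO₄³⁻(aq)
Ksp = [Pb²⁺]^3[PO₄³⁻]^2 = [PO₄³⁻]^2(1.5×10⁻²)^3
[PO₄³⁻]^2 = 6.9×10⁻⁴⁴ / (1.5×10⁻²)^3 = 2.0×10⁻³⁸
[PO₄³⁻] = 1.4×10⁻¹⁹ mol/L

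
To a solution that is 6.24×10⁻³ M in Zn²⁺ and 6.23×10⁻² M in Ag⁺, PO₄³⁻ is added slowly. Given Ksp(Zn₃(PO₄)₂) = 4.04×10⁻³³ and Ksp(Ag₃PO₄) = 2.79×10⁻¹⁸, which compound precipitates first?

Ag₃PO₄

The threshold for precipitation is Q = Ksp.
For Zn₃(PO₄)₂: [PO₄³⁻] = (Ksp/[Zn²⁺]^3)^(1/2) = 1.29×10⁻¹³ M
For Ag₃PO₄: [PO₄³⁻] = (Ksp/[Ag⁺]^3) = 1.15×10⁻¹⁴ M
Ag₃PO₄ requires the lower [PO₄³⁻], so it precipitates first.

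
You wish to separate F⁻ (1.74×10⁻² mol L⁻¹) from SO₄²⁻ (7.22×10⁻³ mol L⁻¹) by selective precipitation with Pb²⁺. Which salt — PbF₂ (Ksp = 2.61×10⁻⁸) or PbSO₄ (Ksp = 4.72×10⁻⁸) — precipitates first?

Each salt precipitates once Q = Ksp for that salt.
For PbF₂: [Pb²⁺] = (Ksp/[F⁻]^2) = 8.62×10⁻⁵ mol L⁻¹
For PbSO₄: [Pb²⁺] = (Ksp/[SO₄²⁻]) = 6.54×10⁻⁶ mol L⁻¹
Since PbSO₄ needs less Pb²⁺ to reach saturation, it precipitates first.

PbSO₄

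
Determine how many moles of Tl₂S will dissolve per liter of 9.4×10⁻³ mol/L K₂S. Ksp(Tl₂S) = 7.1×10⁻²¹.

4.3×10⁻¹⁰ M

Tl₂S(s) ⇌ 2 Tl⁺(aq) + S²⁻(aq)
S²⁻ is already present at 9.4×10⁻³ mol/L. If s mol/L of Tl₂S dissolves, [Tl⁺] = 2s while [S²⁻] ≈ 9.4×10⁻³ mol/L.
Ksp = [Tl⁺]^2[S²⁻] = (2s)^2(9.4×10⁻³)
(2s)^2 = 7.1×10⁻²¹ / (9.4×10⁻³) = 7.6×10⁻¹⁹
s = 4.3×10⁻¹⁰ mol/L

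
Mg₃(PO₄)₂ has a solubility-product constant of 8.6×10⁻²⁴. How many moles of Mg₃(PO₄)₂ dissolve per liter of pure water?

9.6×10⁻⁶ M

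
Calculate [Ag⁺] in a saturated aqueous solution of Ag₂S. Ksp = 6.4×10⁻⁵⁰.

5.0×10⁻¹⁷ M

Ag₂S(s) ⇌ 2 Ag⁺(aq) + S²⁻(aq)
For each mole of Ag₂S that dissolves per liter, [Ag⁺] = 2s and [S²⁻] = s; let s denote this solubility.
Ksp = [Ag⁺]^2[S²⁻] = (2s)^2 · s = 4s^3 = 6.4×10⁻⁵⁰
s = 2.5×10⁻¹⁷ mol/L
[Ag⁺] = 2s = 5.0×10⁻¹⁷ mol/L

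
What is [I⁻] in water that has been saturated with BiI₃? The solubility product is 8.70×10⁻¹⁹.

4.02×10⁻⁵ M

BiI₃(s) ⇌ Bi³⁺(aq) + 3 I⁻(aq)
Call the molar solubility s, so that [Bi³⁺] = s and [I⁻] = 3s.
Ksp = [Bi³⁺][I⁻]^3 = s · (3s)^3 = 27s^4 = 8.70×10⁻¹⁹
s = 1.34×10⁻⁵ mol L⁻¹
[I⁻] = 3s = 4.02×10⁻⁵ mol L⁻¹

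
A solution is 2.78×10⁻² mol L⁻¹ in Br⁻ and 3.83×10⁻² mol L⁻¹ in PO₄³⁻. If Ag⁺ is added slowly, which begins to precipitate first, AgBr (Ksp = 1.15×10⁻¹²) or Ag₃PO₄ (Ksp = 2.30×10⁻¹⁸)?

A salt starts to precipitate once the ion product Q reaches its Ksp.
For AgBr: [Ag⁺] = (Ksp/[Br⁻]) = 4.14×10⁻¹¹ mol L⁻¹
For Ag₃PO₄: [Ag⁺] = (Ksp/[PO₄³⁻])^(1/3) = 3.92×10⁻⁶ mol L⁻¹
AgBr requires the lower [Ag⁺], so it precipitates first.

AgBr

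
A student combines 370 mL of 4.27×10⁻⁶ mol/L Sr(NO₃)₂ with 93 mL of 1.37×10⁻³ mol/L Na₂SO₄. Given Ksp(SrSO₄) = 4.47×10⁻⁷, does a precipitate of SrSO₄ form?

No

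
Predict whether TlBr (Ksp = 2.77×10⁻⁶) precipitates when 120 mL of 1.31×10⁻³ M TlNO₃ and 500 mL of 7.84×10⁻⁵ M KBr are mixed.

Total volume after mixing = 120 + 500 = 620 mL.
[Tl⁺] = (1.31×10⁻³)(120)/620 = 2.54×10⁻⁴ M
[Br⁻] = (7.84×10⁻⁵)(500)/620 = 6.32×10⁻⁵ M
Q = [Tl⁺][Br⁻] = 1.60×10⁻⁸
Since Q (1.60×10⁻⁸) is less than Ksp (2.77×10⁻⁶), no TlBr precipitates.

No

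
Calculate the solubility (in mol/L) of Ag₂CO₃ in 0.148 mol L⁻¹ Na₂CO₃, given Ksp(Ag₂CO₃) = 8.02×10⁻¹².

3.68×10⁻⁶ M

Ag₂CO₃(s) ⇌ 2 Ag⁺(aq) + CO₃²⁻(aq)
Let s be the solubility of Ag₂CO₃ here. The common ion gives [CO₃²⁻] ≈ 0.148 mol L⁻¹, and [Ag⁺] = 2s.
Ksp = [Ag⁺]^2[CO₃²⁻] = (2s)^2(0.148)
(2s)^2 = 8.02×10⁻¹² / (0.148) = 5.42×10⁻¹¹
s = 3.68×10⁻⁶ mol L⁻¹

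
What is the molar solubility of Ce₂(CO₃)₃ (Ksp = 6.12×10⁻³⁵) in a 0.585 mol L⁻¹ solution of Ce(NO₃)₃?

Ce₂(CO₃)₃(s) ⇌ 2 Ce³⁺(aq) + 3 CO₃²⁻(aq)
The solution already contains Ce³⁺ at 0.585 mol L⁻¹. Let s be the molar solubility of Ce₂(CO₃)₃.
[Ce³⁺] ≈ 0.585 mol L⁻¹ (common ion dominates); [CO₃²⁻] = 3s.
Ksp = [Ce³⁺]^2[CO₃²⁻]^3 = (0.585)^2(3s)^3
(3s)^3 = 6.12×10⁻³⁵ / (0.585)^2 = 1.79×10⁻³⁴
s = 1.88×10⁻¹² mol L⁻¹

1.88×10⁻¹² M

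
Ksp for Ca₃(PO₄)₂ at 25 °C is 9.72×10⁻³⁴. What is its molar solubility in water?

9.79×10⁻⁸ M

Ca₃(PO₄)₂(s) ⇌ 3 Ca²⁺(aq) + 2 PO₄³⁻(aq)
Let s be the molar solubility. Then [Ca²⁺] = 3s and [PO₄³⁻] = 2s.
Ksp = [Ca²⁺]^3[PO₄³⁻]^2 = (3s)^3 · (2s)^2 = 108s^5
108s^5 = 9.72×10⁻³⁴  ⇒  s^5 = 9.00×10⁻³⁶
s = 9.79×10⁻⁸ mol/L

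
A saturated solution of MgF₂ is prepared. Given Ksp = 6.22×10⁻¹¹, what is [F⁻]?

4.99×10⁻⁴ M

MgF₂(s) ⇌ Mg²⁺(aq) + 2 F⁻(aq)
Let s be the molar solubility. Then [Mg²⁺] = s and [F⁻] = 2s.
Ksp = [Mg²⁺][F⁻]^2 = s · (2s)^2 = 4s^3 = 6.22×10⁻¹¹
s = 2.50×10⁻⁴ M
[F⁻] = 2s = 4.99×10⁻⁴ M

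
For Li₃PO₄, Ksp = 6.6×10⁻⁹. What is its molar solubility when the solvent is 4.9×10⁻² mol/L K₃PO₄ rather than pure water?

Li₃PO₄(s) ⇌ 3 Li⁺(aq) + PO₄³⁻(aq)
The solution already contains PO₄³⁻ at 4.9×10⁻² mol/L. Let s be the molar solubility of Li₃PO₄.
[PO₄³⁻] ≈ 4.9×10⁻² mol/L (common ion dominates); [Li⁺] = 3s.
Ksp = [Li⁺]^3[PO₄³⁻] = (3s)^3(4.9×10⁻²)
(3s)^3 = 6.6×10⁻⁹ / (4.9×10⁻²) = 1.3×10⁻⁷
s = 1.7×10⁻³ mol/L

1.7×10⁻³ M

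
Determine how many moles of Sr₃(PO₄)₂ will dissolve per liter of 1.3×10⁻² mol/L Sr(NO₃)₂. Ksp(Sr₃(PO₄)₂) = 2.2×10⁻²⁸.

5.0×10⁻¹² M

Sr₃(PO₄)₂(s) ⇌ 3 Sr²⁺(aq) + 2 PO₄³⁻(aq)
The solution already contains Sr²⁺ at 1.3×10⁻² mol/L. Let s be the molar solubility of Sr₃(PO₄)₂.
[Sr²⁺] ≈ 1.3×10⁻² mol/L (common ion dominates); [PO₄³⁻] = 2s.
Ksp = [Sr²⁺]^3[PO₄³⁻]^2 = (1.3×10⁻²)^3(2s)^2
(2s)^2 = 2.2×10⁻²⁸ / (1.3×10⁻²)^3 = 1.0×10⁻²²
s = 5.0×10⁻¹² mol/L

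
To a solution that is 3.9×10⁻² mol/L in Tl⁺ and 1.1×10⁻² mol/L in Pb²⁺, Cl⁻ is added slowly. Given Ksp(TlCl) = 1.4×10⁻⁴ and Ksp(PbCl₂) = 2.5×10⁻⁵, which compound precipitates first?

Each salt precipitates once Q = Ksp for that salt.
For TlCl: [Cl⁻] = (Ksp/[Tl⁺]) = 3.6×10⁻³ mol/L
For PbCl₂: [Cl⁻] = (Ksp/[Pb²⁺])^(1/2) = 4.8×10⁻² mol/L
TlCl requires the lower [Cl⁻], so it precipitates first.

TlCl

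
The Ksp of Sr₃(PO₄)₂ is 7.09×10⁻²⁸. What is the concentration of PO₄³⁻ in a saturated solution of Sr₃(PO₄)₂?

2.91×10⁻⁶ M

Sr₃(PO₄)₂(s) ⇌ 3 Sr²⁺(aq) + 2 PO₄³⁻(aq)
Call the molar solubility s, so that [Sr²⁺] = 3s and [PO₄³⁻] = 2s.
Ksp = [Sr²⁺]^3[PO₄³⁻]^2 = (3s)^3 · (2s)^2 = 108s^5 = 7.09×10⁻²⁸
s = 1.46×10⁻⁶ M
[PO₄³⁻] = 2s = 2.91×10⁻⁶ M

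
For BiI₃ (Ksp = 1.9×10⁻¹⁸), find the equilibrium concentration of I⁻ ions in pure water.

4.9×10⁻⁵ M

BiI₃(s) ⇌ Bi³⁺(aq) + 3 I⁻(aq)
With molar solubility s: [Bi³⁺] = s, [I⁻] = 3s.
Ksp = [Bi³⁺][I⁻]^3 = s · (3s)^3 = 27s^4 = 1.9×10⁻¹⁸
s = 1.6×10⁻⁵ M
[I⁻] = 3s = 4.9×10⁻⁵ M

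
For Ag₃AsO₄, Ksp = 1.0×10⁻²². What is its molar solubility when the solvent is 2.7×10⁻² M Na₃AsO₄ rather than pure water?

5.2×10⁻⁸ M

Ag₃AsO₄(s) ⇌ 3 Ag⁺(aq) + AsO₄³⁻(aq)
AsO₄³⁻ is already present at 2.7×10⁻² M. If s mol/L of Ag₃AsO₄ dissolves, [Ag⁺] = 3s while [AsO₄³⁻] ≈ 2.7×10⁻² M.
Ksp = [Ag⁺]^3[AsO₄³⁻] = (3s)^3(2.7×10⁻²)
(3s)^3 = 1.0×10⁻²² / (2.7×10⁻²) = 3.7×10⁻²¹
s = 5.2×10⁻⁸ M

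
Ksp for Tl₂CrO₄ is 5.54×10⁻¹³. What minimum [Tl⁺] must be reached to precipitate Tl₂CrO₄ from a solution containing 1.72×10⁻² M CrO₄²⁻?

Each salt precipitates once Q = Ksp for that salt.
Tl₂CrO₄(s) ⇌ 2 Tl⁺(aq) + CrO₄²⁻(aq)
Ksp = [Tl⁺]^2[CrO₄²⁻] = [Tl⁺]^2(1.72×10⁻²)
[Tl⁺]^2 = 5.54×10⁻¹³ / (1.72×10⁻²) = 3.22×10⁻¹¹
[Tl⁺] = 5.68×10⁻⁶ M

5.68×10⁻⁶ M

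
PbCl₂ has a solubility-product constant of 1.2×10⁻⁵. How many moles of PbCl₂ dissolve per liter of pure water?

1.4×10⁻² M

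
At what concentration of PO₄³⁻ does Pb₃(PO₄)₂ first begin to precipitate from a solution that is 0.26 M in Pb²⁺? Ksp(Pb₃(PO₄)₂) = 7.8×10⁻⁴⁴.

A salt starts to precipitate once the ion product Q reaches its Ksp.
Pb₃(PO₄)₂(s) ⇌ 3 Pb²⁺(aq) + 2 PO₄³⁻(aq)
Ksp = [Pb²⁺]^3[PO₄³⁻]^2 = [PO₄³⁻]^2(0.26)^3
[PO₄³⁻]^2 = 7.8×10⁻⁴⁴ / (0.26)^3 = 4.4×10⁻⁴²
[PO₄³⁻] = 2.1×10⁻²¹ M

2.1×10⁻²¹ M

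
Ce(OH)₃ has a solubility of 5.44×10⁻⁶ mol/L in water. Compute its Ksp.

Ksp = 2.36×10⁻²⁰

Ce(OH)₃(s) ⇌ Ce³⁺(aq) + 3 OH⁻(aq)
Let s be the molar solubility. Then [Ce³⁺] = s and [OH⁻] = 3s.
Ksp = [Ce³⁺][OH⁻]^3 = s · (3s)^3 = 27s^4
Ksp = 27 × (5.44×10⁻⁶)^4 = 2.36×10⁻²⁰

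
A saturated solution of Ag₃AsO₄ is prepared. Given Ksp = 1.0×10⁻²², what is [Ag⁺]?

4.2×10⁻⁶ M

Ag₃AsO₄(s) ⇌ 3 Ag⁺(aq) + AsO₄³⁻(aq)
With molar solubility s: [Ag⁺] = 3s, [AsO₄³⁻] = s.
Ksp = [Ag⁺]^3[AsO₄³⁻] = (3s)^3 · s = 27s^4 = 1.0×10⁻²²
s = 1.4×10⁻⁶ mol L⁻¹
[Ag⁺] = 3s = 4.2×10⁻⁶ mol L⁻¹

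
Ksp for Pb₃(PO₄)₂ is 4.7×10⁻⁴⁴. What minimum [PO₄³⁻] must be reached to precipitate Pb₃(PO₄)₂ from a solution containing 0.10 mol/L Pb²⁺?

Precipitation of each salt begins when its ion product equals Ksp.
Pb₃(PO₄)₂(s) ⇌ 3 Pb²⁺(aq) + 2 PO₄³⁻(aq)
Ksp = [Pb²⁺]^3[PO₄³⁻]^2 = [PO₄³⁻]^2(0.10)^3
[PO₄³⁻]^2 = 4.7×10⁻⁴⁴ / (0.10)^3 = 4.7×10⁻⁴¹
[PO₄³⁻] = 6.9×10⁻²¹ mol/L

6.9×10⁻²¹ M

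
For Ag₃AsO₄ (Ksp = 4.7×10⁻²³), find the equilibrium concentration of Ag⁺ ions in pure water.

3.4×10⁻⁶ M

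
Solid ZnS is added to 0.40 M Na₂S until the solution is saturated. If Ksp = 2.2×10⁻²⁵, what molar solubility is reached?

ZnS(s) ⇌ Zn²⁺(aq) + S²⁻(aq)
S²⁻ is already present at 0.40 M. If s mol/L of ZnS dissolves, [Zn²⁺] = s while [S²⁻] ≈ 0.40 M.
Ksp = [Zn²⁺][S²⁻] = s(0.40)
s = 2.2×10⁻²⁵ / (0.40) = 5.5×10⁻²⁵
s = 5.5×10⁻²⁵ M

5.5×10⁻²⁵ M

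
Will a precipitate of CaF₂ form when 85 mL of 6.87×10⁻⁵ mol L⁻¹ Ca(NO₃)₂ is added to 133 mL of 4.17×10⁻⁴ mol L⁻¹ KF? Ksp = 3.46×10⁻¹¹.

No

The combined volume is 218 mL.
[Ca²⁺] = (6.87×10⁻⁵)(85)/218 = 2.68×10⁻⁵ mol L⁻¹
[F⁻] = (4.17×10⁻⁴)(133)/218 = 2.54×10⁻⁴ mol L⁻¹
Q = [Ca²⁺][F⁻]^2 = 1.73×10⁻¹²
Since Q (1.73×10⁻¹²) is less than Ksp (3.46×10⁻¹¹), no CaF₂ precipitates.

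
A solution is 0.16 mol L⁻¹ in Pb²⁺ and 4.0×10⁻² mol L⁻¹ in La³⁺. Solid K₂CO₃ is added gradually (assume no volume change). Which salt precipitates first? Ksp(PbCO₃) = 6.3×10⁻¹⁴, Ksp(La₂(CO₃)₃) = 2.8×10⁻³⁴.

PbCO₃

A salt starts to precipitate once the ion product Q reaches its Ksp.
For PbCO₃: [CO₃²⁻] = (Ksp/[Pb²⁺]) = 3.9×10⁻¹³ mol L⁻¹
For La₂(CO₃)₃: [CO₃²⁻] = (Ksp/[La³⁺]^2)^(1/3) = 5.6×10⁻¹¹ mol L⁻¹
Since PbCO₃ needs less CO₃²⁻ to reach saturation, it precipitates first.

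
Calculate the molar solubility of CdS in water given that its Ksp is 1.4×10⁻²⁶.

1.2×10⁻¹³ M

CdS(s) ⇌ Cd²⁺(aq) + S²⁻(aq)
Call the molar solubility s, so that [Cd²⁺] = s and [S²⁻] = s.
Ksp = [Cd²⁺][S²⁻] = s · s = s^2
s^2 = 1.4×10⁻²⁶
Taking the 2nd root, s = 1.2×10⁻¹³ mol L⁻¹.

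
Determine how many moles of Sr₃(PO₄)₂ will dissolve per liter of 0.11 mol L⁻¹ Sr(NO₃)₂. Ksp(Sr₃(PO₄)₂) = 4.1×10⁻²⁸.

Sr₃(PO₄)₂(s) ⇌ 3 Sr²⁺(aq) + 2 PO₄³⁻(aq)
The solution already contains Sr²⁺ at 0.11 mol L⁻¹. Let s be the molar solubility of Sr₃(PO₄)₂.
[Sr²⁺] ≈ 0.11 mol L⁻¹ (common ion dominates); [PO₄³⁻] = 2s.
Ksp = [Sr²⁺]^3[PO₄³⁻]^2 = (0.11)^3(2s)^2
(2s)^2 = 4.1×10⁻²⁸ / (0.11)^3 = 3.1×10⁻²⁵
s = 2.8×10⁻¹³ mol L⁻¹

2.8×10⁻¹³ M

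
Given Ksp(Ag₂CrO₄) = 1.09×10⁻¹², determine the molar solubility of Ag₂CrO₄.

Ag₂CrO₄(s) ⇌ 2 Ag⁺(aq) + CrO₄²⁻(aq)
If s mol/L of Ag₂CrO₄ dissolves, [Ag⁺] = 2s and [CrO₄²⁻] = s.
Ksp = [Ag⁺]^2[CrO₄²⁻] = (2s)^2 · s = 4s^3
4s^3 = 1.09×10⁻¹²  ⇒  s^3 = 2.73×10⁻¹³
s = 6.48×10⁻⁵ M

6.48×10⁻⁵ M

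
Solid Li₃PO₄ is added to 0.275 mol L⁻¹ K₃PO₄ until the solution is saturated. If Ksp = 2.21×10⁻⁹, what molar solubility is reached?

6.68×10⁻⁴ M

Li₃PO₄(s) ⇌ 3 Li⁺(aq) + PO₄³⁻(aq)
Let s be the solubility of Li₃PO₄ here. The common ion gives [PO₄³⁻] ≈ 0.275 mol L⁻¹, and [Li⁺] = 3s.
Ksp = [Li⁺]^3[PO₄³⁻] = (3s)^3(0.275)
(3s)^3 = 2.21×10⁻⁹ / (0.275) = 8.04×10⁻⁹
s = 6.68×10⁻⁴ mol L⁻¹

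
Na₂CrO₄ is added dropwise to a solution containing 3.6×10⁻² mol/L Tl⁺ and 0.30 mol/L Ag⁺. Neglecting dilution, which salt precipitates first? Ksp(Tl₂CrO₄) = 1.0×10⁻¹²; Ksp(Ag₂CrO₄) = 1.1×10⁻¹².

Ag₂CrO₄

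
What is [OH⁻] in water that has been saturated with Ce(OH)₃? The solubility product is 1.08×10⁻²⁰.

1.34×10⁻⁵ M

Ce(OH)₃(s) ⇌ Ce³⁺(aq) + 3 OH⁻(aq)
For each mole of Ce(OH)₃ that dissolves per liter, [Ce³⁺] = s and [OH⁻] = 3s; let s denote this solubility.
Ksp = [Ce³⁺][OH⁻]^3 = s · (3s)^3 = 27s^4 = 1.08×10⁻²⁰
s = 4.47×10⁻⁶ mol L⁻¹
[OH⁻] = 3s = 1.34×10⁻⁵ mol L⁻¹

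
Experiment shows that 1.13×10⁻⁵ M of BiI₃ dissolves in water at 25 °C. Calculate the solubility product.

Ksp = 4.40×10⁻¹⁹

BiI₃(s) ⇌ Bi³⁺(aq) + 3 I⁻(aq)
With molar solubility s: [Bi³⁺] = s, [I⁻] = 3s.
Ksp = [Bi³⁺][I⁻]^3 = s · (3s)^3 = 27s^4
Ksp = 27 × (1.13×10⁻⁵)^4 = 4.40×10⁻¹⁹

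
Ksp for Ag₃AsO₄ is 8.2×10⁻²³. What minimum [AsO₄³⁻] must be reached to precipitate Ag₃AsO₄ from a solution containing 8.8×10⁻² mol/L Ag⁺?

1.2×10⁻¹⁹ M

Precipitation of each salt begins when its ion product equals Ksp.
Ag₃AsO₄(s) ⇌ 3 Ag⁺(aq) + AsO₄³⁻(aq)
Ksp = [Ag⁺]^3[AsO₄³⁻] = [AsO₄³⁻](8.8×10⁻²)^3
[AsO₄³⁻] = 8.2×10⁻²³ / (8.8×10⁻²)^3 = 1.2×10⁻¹⁹
[AsO₄³⁻] = 1.2×10⁻¹⁹ mol/L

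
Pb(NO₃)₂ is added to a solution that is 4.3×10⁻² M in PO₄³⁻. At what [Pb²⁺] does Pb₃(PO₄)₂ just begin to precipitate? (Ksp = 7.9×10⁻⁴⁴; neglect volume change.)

A salt starts to precipitate once the ion product Q reaches its Ksp.
Pb₃(PO₄)₂(s) ⇌ 3 Pb²⁺(aq) + 2 PO₄³⁻(aq)
Ksp = [Pb²⁺]^3[PO₄³⁻]^2 = [Pb²⁺]^3(4.3×10⁻²)^2
[Pb²⁺]^3 = 7.9×10⁻⁴⁴ / (4.3×10⁻²)^2 = 4.3×10⁻⁴¹
[Pb²⁺] = 3.5×10⁻¹⁴ M

3.5×10⁻¹⁴ M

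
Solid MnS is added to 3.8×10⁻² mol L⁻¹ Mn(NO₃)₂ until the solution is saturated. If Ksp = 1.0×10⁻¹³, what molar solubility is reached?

2.6×10⁻¹² M

MnS(s) ⇌ Mn²⁺(aq) + S²⁻(aq)
The solution already contains Mn²⁺ at 3.8×10⁻² mol L⁻¹. Let s be the molar solubility of MnS.
[Mn²⁺] ≈ 3.8×10⁻² mol L⁻¹ (common ion dominates); [S²⁻] = s.
Ksp = [Mn²⁺][S²⁻] = (3.8×10⁻²)s
s = 1.0×10⁻¹³ / (3.8×10⁻²) = 2.6×10⁻¹²
s = 2.6×10⁻¹² mol L⁻¹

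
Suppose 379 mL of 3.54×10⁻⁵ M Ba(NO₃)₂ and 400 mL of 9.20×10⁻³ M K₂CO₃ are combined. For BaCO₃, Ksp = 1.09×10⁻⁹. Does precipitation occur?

Total volume after mixing = 379 + 400 = 779 mL.
[Ba²⁺] = (3.54×10⁻⁵)(379)/779 = 1.72×10⁻⁵ M
[CO₃²⁻] = (9.20×10⁻³)(400)/779 = 4.72×10⁻³ M
Q = [Ba²⁺][CO₃²⁻] = 8.14×10⁻⁸
Since Q (8.14×10⁻⁸) exceeds Ksp (1.09×10⁻⁹), BaCO₃ will precipitate.

Yes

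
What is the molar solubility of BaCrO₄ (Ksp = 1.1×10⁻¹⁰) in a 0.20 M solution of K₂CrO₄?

BaCrO₄(s) ⇌ Ba²⁺(aq) + CrO₄²⁻(aq)
CrO₄²⁻ is already present at 0.20 M. If s mol/L of BaCrO₄ dissolves, [Ba²⁺] = s while [CrO₄²⁻] ≈ 0.20 M.
Ksp = [Ba²⁺][CrO₄²⁻] = s(0.20)
s = 1.1×10⁻¹⁰ / (0.20) = 5.5×10⁻¹⁰
s = 5.5×10⁻¹⁰ M

5.5×10⁻¹⁰ M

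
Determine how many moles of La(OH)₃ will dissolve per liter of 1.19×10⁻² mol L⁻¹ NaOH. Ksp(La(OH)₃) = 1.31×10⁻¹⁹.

7.77×10⁻¹⁴ M

La(OH)₃(s) ⇌ La³⁺(aq) + 3 OH⁻(aq)
With OH⁻ already at 1.19×10⁻² mol L⁻¹ and s small, take [OH⁻] ≈ 1.19×10⁻² mol L⁻¹ and [La³⁺] = s.
Ksp = [La³⁺][OH⁻]^3 = s(1.19×10⁻²)^3
s = 1.31×10⁻¹⁹ / (1.19×10⁻²)^3 = 7.77×10⁻¹⁴
s = 7.77×10⁻¹⁴ mol L⁻¹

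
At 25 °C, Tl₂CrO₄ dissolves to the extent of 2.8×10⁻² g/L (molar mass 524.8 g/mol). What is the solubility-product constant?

s = (2.8×10⁻² g L⁻¹)/(524.8 g mol⁻¹) = 5.335×10⁻⁵ M
Tl₂CrO₄(s) ⇌ 2 Tl⁺(aq) + CrO₄²⁻(aq)
With molar solubility s: [Tl⁺] = 2s, [CrO₄²⁻] = s.
Ksp = [Tl⁺]^2[CrO₄²⁻] = (2s)^2 · s = 4s^3
Ksp = 4 × (5.335×10⁻⁵)^3 = 6.1×10⁻¹³

Ksp = 6.1×10⁻¹³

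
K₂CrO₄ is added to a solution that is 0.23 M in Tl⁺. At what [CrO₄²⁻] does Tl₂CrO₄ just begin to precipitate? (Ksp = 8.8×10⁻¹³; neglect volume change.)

1.7×10⁻¹¹ M

Each salt precipitates once Q = Ksp for that salt.
Tl₂CrO₄(s) ⇌ 2 Tl⁺(aq) + CrO₄²⁻(aq)
Ksp = [Tl⁺]^2[CrO₄²⁻] = [CrO₄²⁻](0.23)^2
[CrO₄²⁻] = 8.8×10⁻¹³ / (0.23)^2 = 1.7×10⁻¹¹
[CrO₄²⁻] = 1.7×10⁻¹¹ M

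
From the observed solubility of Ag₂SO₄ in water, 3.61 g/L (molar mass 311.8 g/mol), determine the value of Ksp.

Ksp = 6.21×10⁻⁶

Convert to molarity: s = 3.61 / 311.8 = 1.1578×10⁻² mol/L
Ag₂SO₄(s) ⇌ 2 Ag⁺(aq) + SO₄²⁻(aq)
With molar solubility s: [Ag⁺] = 2s, [SO₄²⁻] = s.
Ksp = [Ag⁺]^2[SO₄²⁻] = (2s)^2 · s = 4s^3
Ksp = 4 × (1.1578×10⁻²)^3 = 6.21×10⁻⁶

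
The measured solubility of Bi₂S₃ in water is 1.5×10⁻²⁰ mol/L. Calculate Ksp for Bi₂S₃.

Bi₂S₃(s) ⇌ 2 Bi³⁺(aq) + 3 S²⁻(aq)
With molar solubility s: [Bi³⁺] = 2s, [S²⁻] = 3s.
Ksp = [Bi³⁺]^2[S²⁻]^3 = (2s)^2 · (3s)^3 = 108s^5
Ksp = 108 × (1.5×10⁻²⁰)^5 = 8.2×10⁻⁹⁸

Ksp = 8.2×10⁻⁹⁸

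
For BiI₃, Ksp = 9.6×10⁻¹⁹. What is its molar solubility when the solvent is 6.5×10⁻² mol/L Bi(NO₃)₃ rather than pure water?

BiI₃(s) ⇌ Bi³⁺(aq) + 3 I⁻(aq)
With Bi³⁺ already at 6.5×10⁻² mol/L and s small, take [Bi³⁺] ≈ 6.5×10⁻² mol/L and [I⁻] = 3s.
Ksp = [Bi³⁺][I⁻]^3 = (6.5×10⁻²)(3s)^3
(3s)^3 = 9.6×10⁻¹⁹ / (6.5×10⁻²) = 1.5×10⁻¹⁷
s = 8.2×10⁻⁷ mol/L

8.2×10⁻⁷ M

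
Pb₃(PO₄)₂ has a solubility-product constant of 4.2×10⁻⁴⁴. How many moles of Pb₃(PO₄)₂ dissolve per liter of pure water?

8.3×10⁻¹⁰ M

Pb₃(PO₄)₂(s) ⇌ 3 Pb²⁺(aq) + 2 PO₄³⁻(aq)
Let s be the molar solubility. Then [Pb²⁺] = 3s and [PO₄³⁻] = 2s.
Ksp = [Pb²⁺]^3[PO₄³⁻]^2 = (3s)^3 · (2s)^2 = 108s^5
108s^5 = 4.2×10⁻⁴⁴  ⇒  s^5 = 3.9×10⁻⁴⁶
s = (3.9×10⁻⁴⁶)^(1/5) = 8.3×10⁻¹⁰ mol/L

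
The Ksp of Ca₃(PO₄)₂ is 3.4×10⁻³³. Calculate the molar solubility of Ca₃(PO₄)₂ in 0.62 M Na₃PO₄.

Ca₃(PO₄)₂(s) ⇌ 3 Ca²⁺(aq) + 2 PO₄³⁻(aq)
Let s be the solubility of Ca₃(PO₄)₂ here. The common ion gives [PO₄³⁻] ≈ 0.62 M, and [Ca²⁺] = 3s.
Ksp = [Ca²⁺]^3[PO₄³⁻]^2 = (3s)^3(0.62)^2
(3s)^3 = 3.4×10⁻³³ / (0.62)^2 = 8.8×10⁻³³
s = 6.9×10⁻¹² M

6.9×10⁻¹² M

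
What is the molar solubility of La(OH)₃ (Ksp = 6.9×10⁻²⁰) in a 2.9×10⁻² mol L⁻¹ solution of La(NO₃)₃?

La(OH)₃(s) ⇌ La³⁺(aq) + 3 OH⁻(aq)
La³⁺ is already present at 2.9×10⁻² mol L⁻¹. If s mol/L of La(OH)₃ dissolves, [OH⁻] = 3s while [La³⁺] ≈ 2.9×10⁻² mol L⁻¹.
Ksp = [La³⁺][OH⁻]^3 = (2.9×10⁻²)(3s)^3
(3s)^3 = 6.9×10⁻²⁰ / (2.9×10⁻²) = 2.4×10⁻¹⁸
s = 4.5×10⁻⁷ mol L⁻¹

4.5×10⁻⁷ M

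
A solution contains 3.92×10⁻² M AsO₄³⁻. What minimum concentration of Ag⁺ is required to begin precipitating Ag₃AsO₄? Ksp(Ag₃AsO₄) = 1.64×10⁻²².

The threshold for precipitation is Q = Ksp.
Ag₃AsO₄(s) ⇌ 3 Ag⁺(aq) + AsO₄³⁻(aq)
Ksp = [Ag⁺]^3[AsO₄³⁻] = [Ag⁺]^3(3.92×10⁻²)
[Ag⁺]^3 = 1.64×10⁻²² / (3.92×10⁻²) = 4.18×10⁻²¹
[Ag⁺] = 1.61×10⁻⁷ M

1.61×10⁻⁷ M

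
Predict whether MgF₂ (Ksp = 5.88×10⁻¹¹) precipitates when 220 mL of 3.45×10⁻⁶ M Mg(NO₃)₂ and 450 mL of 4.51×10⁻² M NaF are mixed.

Total volume after mixing = 220 + 450 = 670 mL.
[Mg²⁺] = (3.45×10⁻⁶)(220)/670 = 1.13×10⁻⁶ M
[F⁻] = (4.51×10⁻²)(450)/670 = 3.03×10⁻² M
Q = [Mg²⁺][F⁻]^2 = 1.04×10⁻⁹
Since Q (1.04×10⁻⁹) exceeds Ksp (5.88×10⁻¹¹), MgF₂ will precipitate.

Yes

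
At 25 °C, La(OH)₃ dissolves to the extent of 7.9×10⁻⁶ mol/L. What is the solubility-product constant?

La(OH)₃(s) ⇌ La³⁺(aq) + 3 OH⁻(aq)
For each mole of La(OH)₃ that dissolves per liter, [La³⁺] = s and [OH⁻] = 3s; let s denote this solubility.
Ksp = [La³⁺][OH⁻]^3 = s · (3s)^3 = 27s^4
Ksp = 27 × (7.9×10⁻⁶)^4 = 1.1×10⁻¹⁹

Ksp = 1.1×10⁻¹⁹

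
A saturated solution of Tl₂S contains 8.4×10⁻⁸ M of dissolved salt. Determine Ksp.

Tl₂S(s) ⇌ 2 Tl⁺(aq) + S²⁻(aq)
If s mol/L of Tl₂S dissolves, [Tl⁺] = 2s and [S²⁻] = s.
Ksp = [Tl⁺]^2[S²⁻] = (2s)^2 · s = 4s^3
Ksp = 4 × (8.4×10⁻⁸)^3 = 2.4×10⁻²¹

Ksp = 2.4×10⁻²¹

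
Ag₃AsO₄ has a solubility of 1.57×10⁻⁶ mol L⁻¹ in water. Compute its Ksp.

Ksp = 1.64×10⁻²²

Ag₃AsO₄(s) ⇌ 3 Ag⁺(aq) + AsO₄³⁻(aq)
If s mol/L of Ag₃AsO₄ dissolves, [Ag⁺] = 3s and [AsO₄³⁻] = s.
Ksp = [Ag⁺]^3[AsO₄³⁻] = (3s)^3 · s = 27s^4
Ksp = 27 × (1.57×10⁻⁶)^4 = 1.64×10⁻²²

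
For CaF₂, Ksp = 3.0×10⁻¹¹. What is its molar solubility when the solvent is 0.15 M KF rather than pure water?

1.3×10⁻⁹ M

CaF₂(s) ⇌ Ca²⁺(aq) + 2 F⁻(aq)
The solution already contains F⁻ at 0.15 M. Let s be the molar solubility of CaF₂.
[F⁻] ≈ 0.15 M (common ion dominates); [Ca²⁺] = s.
Ksp = [Ca²⁺][F⁻]^2 = s(0.15)^2
s = 3.0×10⁻¹¹ / (0.15)^2 = 1.3×10⁻⁹
s = 1.3×10⁻⁹ M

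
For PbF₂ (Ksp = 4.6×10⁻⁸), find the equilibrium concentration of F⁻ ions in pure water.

4.5×10⁻³ M

PbF₂(s) ⇌ Pb²⁺(aq) + 2 F⁻(aq)
Let s be the molar solubility. Then [Pb²⁺] = s and [F⁻] = 2s.
Ksp = [Pb²⁺][F⁻]^2 = s · (2s)^2 = 4s^3 = 4.6×10⁻⁸
s = 2.3×10⁻³ mol L⁻¹
[F⁻] = 2s = 4.5×10⁻³ mol L⁻¹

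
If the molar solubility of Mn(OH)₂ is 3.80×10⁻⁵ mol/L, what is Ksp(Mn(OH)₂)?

Ksp = 2.19×10⁻¹³

Mn(OH)₂(s) ⇌ Mn²⁺(aq) + 2 OH⁻(aq)
If s mol/L of Mn(OH)₂ dissolves, [Mn²⁺] = s and [OH⁻] = 2s.
Ksp = [Mn²⁺][OH⁻]^2 = s · (2s)^2 = 4s^3
Ksp = 4 × (3.80×10⁻⁵)^3 = 2.19×10⁻¹³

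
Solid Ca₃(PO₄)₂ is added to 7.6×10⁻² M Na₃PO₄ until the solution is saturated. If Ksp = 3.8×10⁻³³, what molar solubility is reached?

Ca₃(PO₄)₂(s) ⇌ 3 Ca²⁺(aq) + 2 PO₄³⁻(aq)
The solution already contains PO₄³⁻ at 7.6×10⁻² M. Let s be the molar solubility of Ca₃(PO₄)₂.
[PO₄³⁻] ≈ 7.6×10⁻² M (common ion dominates); [Ca²⁺] = 3s.
Ksp = [Ca²⁺]^3[PO₄³⁻]^2 = (3s)^3(7.6×10⁻²)^2
(3s)^3 = 3.8×10⁻³³ / (7.6×10⁻²)^2 = 6.6×10⁻³¹
s = 2.9×10⁻¹¹ M

2.9×10⁻¹¹ M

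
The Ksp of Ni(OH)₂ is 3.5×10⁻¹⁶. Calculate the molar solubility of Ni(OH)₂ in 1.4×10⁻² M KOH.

1.8×10⁻¹² M

Ni(OH)₂(s) ⇌ Ni²⁺(aq) + 2 OH⁻(aq)
Let s be the solubility of Ni(OH)₂ here. The common ion gives [OH⁻] ≈ 1.4×10⁻² M, and [Ni²⁺] = s.
Ksp = [Ni²⁺][OH⁻]^2 = s(1.4×10⁻²)^2
s = 3.5×10⁻¹⁶ / (1.4×10⁻²)^2 = 1.8×10⁻¹²
s = 1.8×10⁻¹² M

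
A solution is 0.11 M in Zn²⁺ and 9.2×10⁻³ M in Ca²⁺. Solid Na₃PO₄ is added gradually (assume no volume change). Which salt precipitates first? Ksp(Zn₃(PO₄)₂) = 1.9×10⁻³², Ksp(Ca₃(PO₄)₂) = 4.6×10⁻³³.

Zn₃(PO₄)₂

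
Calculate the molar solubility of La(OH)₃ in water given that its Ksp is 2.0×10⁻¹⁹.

La(OH)₃(s) ⇌ La³⁺(aq) + 3 OH⁻(aq)
Call the molar solubility s, so that [La³⁺] = s and [OH⁻] = 3s.
Ksp = [La³⁺][OH⁻]^3 = s · (3s)^3 = 27s^4
27s^4 = 2.0×10⁻¹⁹  ⇒  s^4 = 7.4×10⁻²¹
Taking the 4th root, s = 9.3×10⁻⁶ mol L⁻¹.

9.3×10⁻⁶ M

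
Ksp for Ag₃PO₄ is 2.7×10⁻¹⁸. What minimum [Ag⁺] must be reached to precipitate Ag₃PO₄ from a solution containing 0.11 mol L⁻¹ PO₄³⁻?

2.9×10⁻⁶ M

The threshold for precipitation is Q = Ksp.
Ag₃PO₄(s) ⇌ 3 Ag⁺(aq) + PO₄³⁻(aq)
Ksp = [Ag⁺]^3[PO₄³⁻] = [Ag⁺]^3(0.11)
[Ag⁺]^3 = 2.7×10⁻¹⁸ / (0.11) = 2.5×10⁻¹⁷
[Ag⁺] = 2.9×10⁻⁶ mol L⁻¹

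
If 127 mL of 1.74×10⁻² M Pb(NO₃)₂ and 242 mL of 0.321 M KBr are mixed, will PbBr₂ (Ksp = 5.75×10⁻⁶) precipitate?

Yes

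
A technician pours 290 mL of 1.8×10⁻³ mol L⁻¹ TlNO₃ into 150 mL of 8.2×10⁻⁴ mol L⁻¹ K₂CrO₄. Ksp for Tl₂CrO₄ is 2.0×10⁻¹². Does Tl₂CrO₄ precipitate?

After mixing, V = 290 mL + 150 mL = 440 mL.
[Tl⁺] = (1.8×10⁻³)(290)/440 = 1.2×10⁻³ mol L⁻¹
[CrO₄²⁻] = (8.2×10⁻⁴)(150)/440 = 2.8×10⁻⁴ mol L⁻¹
Q = [Tl⁺]^2[CrO₄²⁻] = 3.9×10⁻¹⁰
Q = 3.9×10⁻¹⁰ > Ksp = 2.0×10⁻¹², so the solution is supersaturated and Tl₂CrO₄ precipitates.

Yes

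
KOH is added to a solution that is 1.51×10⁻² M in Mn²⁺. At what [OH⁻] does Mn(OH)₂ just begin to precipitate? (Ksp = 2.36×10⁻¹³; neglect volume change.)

Precipitation begins when Q = Ksp.
Mn(OH)₂(s) ⇌ Mn²⁺(aq) + 2 OH⁻(aq)
Ksp = [Mn²⁺][OH⁻]^2 = [OH⁻]^2(1.51×10⁻²)
[OH⁻]^2 = 2.36×10⁻¹³ / (1.51×10⁻²) = 1.56×10⁻¹¹
[OH⁻] = 3.95×10⁻⁶ M

3.95×10⁻⁶ M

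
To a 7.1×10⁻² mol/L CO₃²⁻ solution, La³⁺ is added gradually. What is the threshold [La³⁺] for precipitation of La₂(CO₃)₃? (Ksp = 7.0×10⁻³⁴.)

1.4×10⁻¹⁵ M

A salt starts to precipitate once the ion product Q reaches its Ksp.
La₂(CO₃)₃(s) ⇌ 2 La³⁺(aq) + 3 CO₃²⁻(aq)
Ksp = [La³⁺]^2[CO₃²⁻]^3 = [La³⁺]^2(7.1×10⁻²)^3
[La³⁺]^2 = 7.0×10⁻³⁴ / (7.1×10⁻²)^3 = 2.0×10⁻³⁰
[La³⁺] = 1.4×10⁻¹⁵ mol/L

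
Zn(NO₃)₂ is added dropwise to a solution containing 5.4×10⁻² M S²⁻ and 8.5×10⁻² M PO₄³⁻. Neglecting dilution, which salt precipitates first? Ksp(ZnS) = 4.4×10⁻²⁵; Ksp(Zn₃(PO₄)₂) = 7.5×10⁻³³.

Precipitation of each salt begins when its ion product equals Ksp.
For ZnS: [Zn²⁺] = (Ksp/[S²⁻]) = 8.1×10⁻²⁴ M
For Zn₃(PO₄)₂: [Zn²⁺] = (Ksp/[PO₄³⁻]^2)^(1/3) = 1.0×10⁻¹⁰ M
Since ZnS needs less Zn²⁺ to reach saturation, it precipitates first.

ZnS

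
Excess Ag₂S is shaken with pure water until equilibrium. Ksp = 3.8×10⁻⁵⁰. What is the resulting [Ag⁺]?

Ag₂S(s) ⇌ 2 Ag⁺(aq) + S²⁻(aq)
Let s be the molar solubility. Then [Ag⁺] = 2s and [S²⁻] = s.
Ksp = [Ag⁺]^2[S²⁻] = (2s)^2 · s = 4s^3 = 3.8×10⁻⁵⁰
s = 2.1×10⁻¹⁷ M
[Ag⁺] = 2s = 4.2×10⁻¹⁷ M

4.2×10⁻¹⁷ M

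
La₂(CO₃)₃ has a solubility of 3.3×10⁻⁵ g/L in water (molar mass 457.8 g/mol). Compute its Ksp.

s = (3.3×10⁻⁵ g L⁻¹)/(457.8 g mol⁻¹) = 7.208×10⁻⁸ M
La₂(CO₃)₃(s) ⇌ 2 La³⁺(aq) + 3 CO₃²⁻(aq)
Let s be the molar solubility. Then [La³⁺] = 2s and [CO₃²⁻] = 3s.
Ksp = [La³⁺]^2[CO₃²⁻]^3 = (2s)^2 · (3s)^3 = 108s^5
Ksp = 108 × (7.208×10⁻⁸)^5 = 2.1×10⁻³⁴

Ksp = 2.1×10⁻³⁴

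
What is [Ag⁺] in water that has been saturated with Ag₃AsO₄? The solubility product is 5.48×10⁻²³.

Ag₃AsO₄(s) ⇌ 3 Ag⁺(aq) + AsO₄³⁻(aq)
With molar solubility s: [Ag⁺] = 3s, [AsO₄³⁻] = s.
Ksp = [Ag⁺]^3[AsO₄³⁻] = (3s)^3 · s = 27s^4 = 5.48×10⁻²³
s = 1.19×10⁻⁶ M
[Ag⁺] = 3s = 3.58×10⁻⁶ M

3.58×10⁻⁶ M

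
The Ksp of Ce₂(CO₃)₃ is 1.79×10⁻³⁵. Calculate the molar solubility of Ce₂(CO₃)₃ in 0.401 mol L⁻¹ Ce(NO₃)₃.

Ce₂(CO₃)₃(s) ⇌ 2 Ce³⁺(aq) + 3 CO₃²⁻(aq)
Ce³⁺ is already present at 0.401 mol L⁻¹. If s mol/L of Ce₂(CO₃)₃ dissolves, [CO₃²⁻] = 3s while [Ce³⁺] ≈ 0.401 mol L⁻¹.
Ksp = [Ce³⁺]^2[CO₃²⁻]^3 = (0.401)^2(3s)^3
(3s)^3 = 1.79×10⁻³⁵ / (0.401)^2 = 1.11×10⁻³⁴
s = 1.60×10⁻¹² mol L⁻¹

1.60×10⁻¹² M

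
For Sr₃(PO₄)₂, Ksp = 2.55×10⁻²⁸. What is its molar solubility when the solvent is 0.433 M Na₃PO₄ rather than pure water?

3.69×10⁻¹⁰ M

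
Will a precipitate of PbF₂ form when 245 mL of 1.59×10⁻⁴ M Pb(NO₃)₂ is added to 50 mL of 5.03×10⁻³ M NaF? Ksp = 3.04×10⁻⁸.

Total volume after mixing = 245 + 50 = 295 mL.
[Pb²⁺] = (1.59×10⁻⁴)(245)/295 = 1.32×10⁻⁴ M
[F⁻] = (5.03×10⁻³)(50)/295 = 8.53×10⁻⁴ M
Q = [Pb²⁺][F⁻]^2 = 9.60×10⁻¹¹
Since Q (9.60×10⁻¹¹) is less than Ksp (3.04×10⁻⁸), no PbF₂ precipitates.

No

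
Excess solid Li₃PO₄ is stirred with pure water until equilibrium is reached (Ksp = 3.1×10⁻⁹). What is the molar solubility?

Li₃PO₄(s) ⇌ 3 Li⁺(aq) + PO₄³⁻(aq)
If s mol/L of Li₃PO₄ dissolves, [Li⁺] = 3s and [PO₄³⁻] = s.
Ksp = [Li⁺]^3[PO₄³⁻] = (3s)^3 · s = 27s^4
27s^4 = 3.1×10⁻⁹  ⇒  s^4 = 1.1×10⁻¹⁰
Taking the 4th root, s = 3.3×10⁻³ mol L⁻¹.

3.3×10⁻³ M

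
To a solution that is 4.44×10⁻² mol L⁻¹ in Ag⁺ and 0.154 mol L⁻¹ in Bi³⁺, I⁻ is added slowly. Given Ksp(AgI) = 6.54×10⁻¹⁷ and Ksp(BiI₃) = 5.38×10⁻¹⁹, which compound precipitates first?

A salt starts to precipitate once the ion product Q reaches its Ksp.
For AgI: [I⁻] = (Ksp/[Ag⁺]) = 1.47×10⁻¹⁵ mol L⁻¹
For BiI₃: [I⁻] = (Ksp/[Bi³⁺])^(1/3) = 1.52×10⁻⁶ mol L⁻¹
The smaller threshold [I⁻] is reached first, so AgI precipitates first.

AgI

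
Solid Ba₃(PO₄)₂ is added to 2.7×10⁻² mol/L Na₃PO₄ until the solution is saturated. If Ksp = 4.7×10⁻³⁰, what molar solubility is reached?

6.2×10⁻¹⁰ M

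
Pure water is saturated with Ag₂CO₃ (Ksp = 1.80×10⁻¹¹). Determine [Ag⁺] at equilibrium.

Ag₂CO₃(s) ⇌ 2 Ag⁺(aq) + CO₃²⁻(aq)
Let s be the molar solubility. Then [Ag⁺] = 2s and [CO₃²⁻] = s.
Ksp = [Ag⁺]^2[CO₃²⁻] = (2s)^2 · s = 4s^3 = 1.80×10⁻¹¹
s = 1.65×10⁻⁴ M
[Ag⁺] = 2s = 3.30×10⁻⁴ M

3.30×10⁻⁴ M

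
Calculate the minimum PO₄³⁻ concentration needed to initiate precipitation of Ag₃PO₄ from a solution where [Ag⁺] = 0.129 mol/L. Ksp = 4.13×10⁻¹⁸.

1.92×10⁻¹⁵ M

Precipitation of each salt begins when its ion product equals Ksp.
Ag₃PO₄(s) ⇌ 3 Ag⁺(aq) + PO₄³⁻(aq)
Ksp = [Ag⁺]^3[PO₄³⁻] = [PO₄³⁻](0.129)^3
[PO₄³⁻] = 4.13×10⁻¹⁸ / (0.129)^3 = 1.92×10⁻¹⁵
[PO₄³⁻] = 1.92×10⁻¹⁵ mol/L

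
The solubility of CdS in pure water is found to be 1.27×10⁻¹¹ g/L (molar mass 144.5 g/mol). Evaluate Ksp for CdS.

Ksp = 7.72×10⁻²⁷

Molar solubility s = (1.27×10⁻¹¹ g/L) / (144.5 g/mol) = 8.7889×10⁻¹⁴ mol/L
CdS(s) ⇌ Cd²⁺(aq) + S²⁻(aq)
Let s be the molar solubility. Then [Cd²⁺] = s and [S²⁻] = s.
Ksp = [Cd²⁺][S²⁻] = s · s = s^2
Ksp = (8.7889×10⁻¹⁴)^2 = 7.72×10⁻²⁷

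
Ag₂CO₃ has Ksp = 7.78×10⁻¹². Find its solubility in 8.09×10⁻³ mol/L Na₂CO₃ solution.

Ag₂CO₃(s) ⇌ 2 Ag⁺(aq) + CO₃²⁻(aq)
CO₃²⁻ is already present at 8.09×10⁻³ mol/L. If s mol/L of Ag₂CO₃ dissolves, [Ag⁺] = 2s while [CO₃²⁻] ≈ 8.09×10⁻³ mol/L.
Ksp = [Ag⁺]^2[CO₃²⁻] = (2s)^2(8.09×10⁻³)
(2s)^2 = 7.78×10⁻¹² / (8.09×10⁻³) = 9.62×10⁻¹⁰
s = 1.55×10⁻⁵ mol/L

1.55×10⁻⁵ M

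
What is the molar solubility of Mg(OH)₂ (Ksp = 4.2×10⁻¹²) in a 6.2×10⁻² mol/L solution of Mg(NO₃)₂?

Mg(OH)₂(s) ⇌ Mg²⁺(aq) + 2 OH⁻(aq)
The solution already contains Mg²⁺ at 6.2×10⁻² mol/L. Let s be the molar solubility of Mg(OH)₂.
[Mg²⁺] ≈ 6.2×10⁻² mol/L (common ion dominates); [OH⁻] = 2s.
Ksp = [Mg²⁺][OH⁻]^2 = (6.2×10⁻²)(2s)^2
(2s)^2 = 4.2×10⁻¹² / (6.2×10⁻²) = 6.8×10⁻¹¹
s = 4.1×10⁻⁶ mol/L

4.1×10⁻⁶ M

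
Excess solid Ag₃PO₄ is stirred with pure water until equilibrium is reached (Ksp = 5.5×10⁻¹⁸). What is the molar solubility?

2.1×10⁻⁵ M

Ag₃PO₄(s) ⇌ 3 Ag⁺(aq) + PO₄³⁻(aq)
If s mol/L of Ag₃PO₄ dissolves, [Ag⁺] = 3s and [PO₄³⁻] = s.
Ksp = [Ag⁺]^3[PO₄³⁻] = (3s)^3 · s = 27s^4
27s^4 = 5.5×10⁻¹⁸  ⇒  s^4 = 2.0×10⁻¹⁹
Taking the 4th root, s = 2.1×10⁻⁵ mol/L.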